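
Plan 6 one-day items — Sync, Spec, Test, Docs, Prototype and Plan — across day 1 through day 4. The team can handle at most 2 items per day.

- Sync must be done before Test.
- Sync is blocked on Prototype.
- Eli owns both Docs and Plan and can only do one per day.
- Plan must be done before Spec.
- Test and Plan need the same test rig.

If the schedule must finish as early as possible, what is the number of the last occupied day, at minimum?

3

The precedence chain requires at least 3 distinct days.
With at most 2 per day and 6 work items, at least 3 days are needed.
3 works (last occupied day: day 3): for example Spec -> day 2; Docs -> day 3; Plan -> day 1; Prototype -> day 1; Sync -> day 2; Test -> day 3.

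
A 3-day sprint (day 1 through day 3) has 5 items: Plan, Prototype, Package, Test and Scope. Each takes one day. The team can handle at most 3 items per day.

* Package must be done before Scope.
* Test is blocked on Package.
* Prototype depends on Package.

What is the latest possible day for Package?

Downstream work caps Package at day 2.
Package at day 2 is achievable: Plan=day 1; Scope=day 3; Test=day 3; Package=day 2; Prototype=day 3.

day 2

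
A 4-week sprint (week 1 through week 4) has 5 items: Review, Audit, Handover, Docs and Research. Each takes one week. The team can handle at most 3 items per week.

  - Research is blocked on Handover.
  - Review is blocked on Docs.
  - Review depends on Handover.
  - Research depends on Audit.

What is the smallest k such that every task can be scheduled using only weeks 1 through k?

2 weeks

The precedence chain requires at least 2 distinct weeks.
With at most 3 per week and 5 tasks, at least 2 weeks are needed.
2 works (last occupied week: week 2): for example Research -> week 2, Handover -> week 1, Docs -> week 1, Review -> week 2, Audit -> week 1.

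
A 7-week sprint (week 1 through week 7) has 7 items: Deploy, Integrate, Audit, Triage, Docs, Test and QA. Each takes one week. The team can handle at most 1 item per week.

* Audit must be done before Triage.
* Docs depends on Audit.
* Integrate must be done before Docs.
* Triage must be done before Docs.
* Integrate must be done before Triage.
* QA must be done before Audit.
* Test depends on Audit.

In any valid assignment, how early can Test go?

week 3

Precedence pushes Test to at least week 3.
Test at week 3 is achievable: Docs=week 6; Deploy=week 7; Triage=week 5; Test=week 3; Audit=week 2; QA=week 1; Integrate=week 4.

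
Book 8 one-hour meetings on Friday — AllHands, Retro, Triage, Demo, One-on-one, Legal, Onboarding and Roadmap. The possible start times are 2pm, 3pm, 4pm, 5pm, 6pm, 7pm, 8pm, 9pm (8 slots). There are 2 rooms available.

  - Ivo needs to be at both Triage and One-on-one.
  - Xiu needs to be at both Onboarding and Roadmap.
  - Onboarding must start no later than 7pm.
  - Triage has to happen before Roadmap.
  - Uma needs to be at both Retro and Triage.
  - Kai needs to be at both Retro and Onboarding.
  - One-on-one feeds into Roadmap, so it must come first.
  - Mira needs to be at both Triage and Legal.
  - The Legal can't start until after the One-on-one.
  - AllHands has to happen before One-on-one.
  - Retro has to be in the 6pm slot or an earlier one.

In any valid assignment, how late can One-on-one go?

8pm

Precedence pushes One-on-one to at least 3pm; downstream work caps One-on-one at 8pm.
One-on-one at 8pm is achievable: Triage in 3pm, Onboarding in 3pm, Demo in 4pm, Roadmap in 9pm, AllHands in 2pm, Retro in 2pm, One-on-one in 8pm, Legal in 9pm.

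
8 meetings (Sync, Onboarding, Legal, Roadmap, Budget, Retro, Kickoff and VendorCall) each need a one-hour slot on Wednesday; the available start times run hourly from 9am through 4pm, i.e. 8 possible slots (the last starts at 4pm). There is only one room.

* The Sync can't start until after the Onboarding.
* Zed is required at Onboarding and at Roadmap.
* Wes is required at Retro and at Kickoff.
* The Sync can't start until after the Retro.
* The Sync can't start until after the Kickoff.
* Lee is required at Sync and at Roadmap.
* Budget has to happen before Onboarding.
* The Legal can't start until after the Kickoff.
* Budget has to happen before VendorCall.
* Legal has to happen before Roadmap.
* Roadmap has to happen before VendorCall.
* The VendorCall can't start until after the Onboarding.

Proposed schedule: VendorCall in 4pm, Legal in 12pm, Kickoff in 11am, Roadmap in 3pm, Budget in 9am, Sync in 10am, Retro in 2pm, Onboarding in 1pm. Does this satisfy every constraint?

Invalid. The Sync can't start until after the Retro.

Roadmap has to happen before VendorCall — holds.
Budget has to happen before Onboarding — holds.
Lee is required at Sync and at Roadmap — holds.
The Sync can't start until after the Onboarding — violated.
Legal has to happen before Roadmap — holds.
The Legal can't start until after the Kickoff — holds.
Zed is required at Onboarding and at Roadmap — holds.
The Sync can't start until after the Kickoff — violated.
The Sync can't start until after the Retro — violated.
The VendorCall can't start until after the Onboarding — holds.
Wes is required at Retro and at Kickoff — holds.
Budget has to happen before VendorCall — holds.
There is only one room — holds.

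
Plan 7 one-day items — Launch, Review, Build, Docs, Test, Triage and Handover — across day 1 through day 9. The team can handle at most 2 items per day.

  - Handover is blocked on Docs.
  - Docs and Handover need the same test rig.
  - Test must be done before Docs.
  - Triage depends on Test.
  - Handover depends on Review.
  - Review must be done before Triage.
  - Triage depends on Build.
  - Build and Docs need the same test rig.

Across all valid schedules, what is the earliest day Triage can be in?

day 3

Precedence pushes Triage to at least day 2.
Triage at day 3 is achievable: Docs -> day 3, Test -> day 1, Build -> day 2, Handover -> day 4, Launch -> day 2, Triage -> day 3, Review -> day 1.
Nothing earlier works — the conflict and capacity constraints rule out every day before day 3.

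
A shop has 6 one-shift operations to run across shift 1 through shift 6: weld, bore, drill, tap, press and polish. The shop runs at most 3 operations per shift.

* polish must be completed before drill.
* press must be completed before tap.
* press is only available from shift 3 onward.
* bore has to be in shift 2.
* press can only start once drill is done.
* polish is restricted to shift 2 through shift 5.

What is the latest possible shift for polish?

Polish is available from shift 2; polish's own window allows nothing later than shift 5; downstream work caps polish at shift 3.
polish at shift 3 is achievable: tap -> shift 6, bore -> shift 2, weld -> shift 1, polish -> shift 3, drill -> shift 4, press -> shift 5.

shift 3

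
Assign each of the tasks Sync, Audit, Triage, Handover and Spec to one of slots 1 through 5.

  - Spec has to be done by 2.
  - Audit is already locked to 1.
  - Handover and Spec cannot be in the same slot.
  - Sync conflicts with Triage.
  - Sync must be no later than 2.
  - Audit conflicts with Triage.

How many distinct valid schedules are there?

56

Splitting on Sync: it can be 1 (32), 2 (24). Listing each branch's schedules as (Audit, Triage, Handover, Spec):
Sync=1: (1,2,1,2) (1,2,2,1) (1,2,3,1) (1,2,3,2) (1,2,4,1) (1,2,4,2) (1,2,5,1) (1,2,5,2) (1,3,1,2) (1,3,2,1) (1,3,3,1) (1,3,3,2) (1,3,4,1) (1,3,4,2) (1,3,5,1) (1,3,5,2) (1,4,1,2) (1,4,2,1) (1,4,3,1) (1,4,3,2) (1,4,4,1) (1,4,4,2) (1,4,5,1) (1,4,5,2) (1,5,1,2) (1,5,2,1) (1,5,3,1) (1,5,3,2) (1,5,4,1) (1,5,4,2) (1,5,5,1) (1,5,5,2) — 32.
Sync=2: (1,3,1,2) (1,3,2,1) (1,3,3,1) (1,3,3,2) (1,3,4,1) (1,3,4,2) (1,3,5,1) (1,3,5,2) (1,4,1,2) (1,4,2,1) (1,4,3,1) (1,4,3,2) (1,4,4,1) (1,4,4,2) (1,4,5,1) (1,4,5,2) (1,5,1,2) (1,5,2,1) (1,5,3,1) (1,5,3,2) (1,5,4,1) (1,5,4,2) (1,5,5,1) (1,5,5,2) — 24.
Summing: 32 + 24 = 56.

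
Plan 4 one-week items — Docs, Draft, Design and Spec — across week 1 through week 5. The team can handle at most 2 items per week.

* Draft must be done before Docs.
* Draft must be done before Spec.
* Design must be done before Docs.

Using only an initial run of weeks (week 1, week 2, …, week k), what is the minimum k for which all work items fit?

The precedence chain requires at least 2 distinct weeks.
With at most 2 per week and 4 work items, at least 2 weeks are needed.
2 works (last occupied week: week 2): for example Draft in week 1, Design in week 1, Docs in week 2, Spec in week 2.

2 weeks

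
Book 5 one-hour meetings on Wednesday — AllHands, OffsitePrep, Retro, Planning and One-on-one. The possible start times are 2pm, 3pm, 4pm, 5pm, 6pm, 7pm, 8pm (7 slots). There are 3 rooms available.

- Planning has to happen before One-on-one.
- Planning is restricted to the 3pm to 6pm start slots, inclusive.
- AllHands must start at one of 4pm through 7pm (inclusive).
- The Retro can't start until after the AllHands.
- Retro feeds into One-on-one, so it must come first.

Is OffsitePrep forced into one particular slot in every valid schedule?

OffsitePrep can be 2pm (e.g. OffsitePrep -> 2pm, Planning -> 3pm, One-on-one -> 6pm, AllHands -> 4pm, Retro -> 5pm) or 3pm (e.g. AllHands in 4pm, Planning in 3pm, Retro in 5pm, OffsitePrep in 3pm, One-on-one in 6pm).

No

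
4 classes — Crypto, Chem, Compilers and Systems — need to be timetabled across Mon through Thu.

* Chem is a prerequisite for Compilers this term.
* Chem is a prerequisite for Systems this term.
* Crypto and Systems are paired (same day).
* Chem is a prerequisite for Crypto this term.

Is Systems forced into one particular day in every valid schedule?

Systems can be Tue (e.g. Crypto in Tue, Systems in Tue, Chem in Mon, Compilers in Tue) or Wed (e.g. Compilers=Tue, Chem=Mon, Systems=Wed, Crypto=Wed).

No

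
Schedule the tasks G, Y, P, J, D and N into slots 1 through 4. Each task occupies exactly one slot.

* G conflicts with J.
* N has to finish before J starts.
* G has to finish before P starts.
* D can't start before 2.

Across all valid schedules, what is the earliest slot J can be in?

Precedence pushes J to at least 2.
J at 2 is achievable: G in 1; N in 1; D in 2; Y in 1; J in 2; P in 2.

2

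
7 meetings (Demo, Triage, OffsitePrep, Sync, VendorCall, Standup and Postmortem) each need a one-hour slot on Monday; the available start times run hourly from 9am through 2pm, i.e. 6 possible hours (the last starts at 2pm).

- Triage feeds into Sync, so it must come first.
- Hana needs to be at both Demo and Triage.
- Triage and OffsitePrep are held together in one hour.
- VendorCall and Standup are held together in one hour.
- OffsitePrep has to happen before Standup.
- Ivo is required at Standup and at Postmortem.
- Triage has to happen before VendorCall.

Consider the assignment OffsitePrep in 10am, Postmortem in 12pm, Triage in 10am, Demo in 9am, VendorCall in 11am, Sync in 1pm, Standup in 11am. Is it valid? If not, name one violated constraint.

Triage feeds into Sync, so it must come first — holds.
Hana needs to be at both Demo and Triage — holds.
Ivo is required at Standup and at Postmortem — holds.
Triage and OffsitePrep are held together in one hour — holds.
VendorCall and Standup are held together in one hour — holds.
Triage has to happen before VendorCall — holds.
OffsitePrep has to happen before Standup — holds.

Yes, all constraints hold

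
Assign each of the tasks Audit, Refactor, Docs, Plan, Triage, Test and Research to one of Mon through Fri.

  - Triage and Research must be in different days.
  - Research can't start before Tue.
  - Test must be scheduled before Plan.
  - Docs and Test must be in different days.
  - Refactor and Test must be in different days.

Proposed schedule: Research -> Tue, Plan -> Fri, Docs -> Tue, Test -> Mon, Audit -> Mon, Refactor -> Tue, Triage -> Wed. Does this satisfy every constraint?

Yes, all constraints hold

Triage and Research must be in different days — holds.
Research can't start before Tue — holds.
Test must be scheduled before Plan — holds.
Docs and Test must be in different days — holds.
Refactor and Test must be in different days — holds.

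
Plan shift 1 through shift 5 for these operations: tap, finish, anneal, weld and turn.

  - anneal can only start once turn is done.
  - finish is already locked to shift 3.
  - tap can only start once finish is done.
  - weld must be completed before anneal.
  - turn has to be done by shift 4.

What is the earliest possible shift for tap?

shift 4

Precedence pushes tap to at least shift 4.
tap at shift 4 is achievable: finish=shift 3; turn=shift 1; tap=shift 4; weld=shift 1; anneal=shift 2.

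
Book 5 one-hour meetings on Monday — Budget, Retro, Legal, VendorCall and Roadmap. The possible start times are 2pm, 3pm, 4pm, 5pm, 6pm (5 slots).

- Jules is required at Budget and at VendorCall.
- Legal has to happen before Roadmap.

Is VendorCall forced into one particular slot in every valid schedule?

No

VendorCall can be 2pm (e.g. Budget=3pm; Roadmap=3pm; Legal=2pm; VendorCall=2pm; Retro=2pm) or 3pm (e.g. Legal -> 2pm, VendorCall -> 3pm, Roadmap -> 3pm, Budget -> 2pm, Retro -> 2pm).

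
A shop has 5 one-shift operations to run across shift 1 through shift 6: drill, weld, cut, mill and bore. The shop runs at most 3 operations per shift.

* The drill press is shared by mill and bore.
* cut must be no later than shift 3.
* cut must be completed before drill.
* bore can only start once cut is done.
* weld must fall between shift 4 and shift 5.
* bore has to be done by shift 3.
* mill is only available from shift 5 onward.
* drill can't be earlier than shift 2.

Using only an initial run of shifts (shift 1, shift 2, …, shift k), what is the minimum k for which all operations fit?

5

The precedence chain requires at least 2 distinct shifts.
With at most 3 per shift and 5 operations, at least 2 shifts are needed.
mill can't be placed before shift 5, so the schedule must run through at least shift 5.
5 works (last occupied shift: shift 5): for example weld=shift 4, bore=shift 2, mill=shift 5, drill=shift 2, cut=shift 1.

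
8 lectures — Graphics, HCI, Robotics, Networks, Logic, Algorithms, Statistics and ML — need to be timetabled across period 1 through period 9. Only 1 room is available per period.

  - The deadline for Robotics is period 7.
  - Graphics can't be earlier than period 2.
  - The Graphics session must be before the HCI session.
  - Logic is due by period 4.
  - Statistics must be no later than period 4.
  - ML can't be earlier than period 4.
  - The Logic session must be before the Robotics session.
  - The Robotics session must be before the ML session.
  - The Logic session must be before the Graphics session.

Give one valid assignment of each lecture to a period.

Robotics -> period 3; Graphics -> period 5; HCI -> period 6; Statistics -> period 2; Networks -> period 7; Algorithms -> period 8; Logic -> period 1; ML -> period 4

Checking: Graphics(period 5) before HCI(period 6); Logic(period 1) before Robotics(period 3); Robotics(period 3) before ML(period 4); Logic(period 1) before Graphics(period 5); Logic=period 1 in [period 1,period 4]; Statistics=period 2 in [period 1,period 4]; Graphics=period 5 in [period 2,period 9]; Robotics=period 3 in [period 1,period 7]; ML=period 4 in [period 4,period 9]; max 1 per period (cap 1).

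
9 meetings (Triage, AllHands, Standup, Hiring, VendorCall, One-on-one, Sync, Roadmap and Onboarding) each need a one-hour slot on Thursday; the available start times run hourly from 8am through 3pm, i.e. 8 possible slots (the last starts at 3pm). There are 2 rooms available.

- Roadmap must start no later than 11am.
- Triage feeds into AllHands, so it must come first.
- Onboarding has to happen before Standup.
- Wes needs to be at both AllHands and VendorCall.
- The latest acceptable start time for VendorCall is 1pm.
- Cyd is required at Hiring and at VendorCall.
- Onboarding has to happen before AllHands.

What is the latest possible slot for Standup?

3pm

Precedence pushes Standup to at least 9am.
Standup at 3pm is achievable: VendorCall -> 8am, Triage -> 9am, One-on-one -> 11am, Standup -> 3pm, Hiring -> 10am, Sync -> 11am, Onboarding -> 9am, Roadmap -> 8am, AllHands -> 10am.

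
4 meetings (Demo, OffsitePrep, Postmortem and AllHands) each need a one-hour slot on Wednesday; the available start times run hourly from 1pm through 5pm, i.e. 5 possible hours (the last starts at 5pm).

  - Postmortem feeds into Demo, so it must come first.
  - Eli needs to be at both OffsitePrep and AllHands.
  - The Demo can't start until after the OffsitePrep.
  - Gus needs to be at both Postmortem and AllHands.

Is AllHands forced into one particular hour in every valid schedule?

No

AllHands can be 1pm (e.g. AllHands in 1pm; Postmortem in 2pm; Demo in 3pm; OffsitePrep in 2pm) or 2pm (e.g. Postmortem in 1pm; AllHands in 2pm; OffsitePrep in 1pm; Demo in 2pm).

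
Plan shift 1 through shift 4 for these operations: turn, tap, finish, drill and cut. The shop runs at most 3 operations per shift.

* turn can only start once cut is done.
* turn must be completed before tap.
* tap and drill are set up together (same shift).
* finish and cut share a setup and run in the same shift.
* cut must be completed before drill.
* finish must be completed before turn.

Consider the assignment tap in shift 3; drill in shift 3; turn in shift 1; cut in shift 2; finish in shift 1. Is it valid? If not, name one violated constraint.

Invalid. turn can only start once cut is done.

turn can only start once cut is done — violated.
finish must be completed before turn — violated.
The shop runs at most 3 operations per shift — holds.
turn must be completed before tap — holds.
tap and drill are set up together (same shift) — holds.
finish and cut share a setup and run in the same shift — violated.
cut must be completed before drill — holds.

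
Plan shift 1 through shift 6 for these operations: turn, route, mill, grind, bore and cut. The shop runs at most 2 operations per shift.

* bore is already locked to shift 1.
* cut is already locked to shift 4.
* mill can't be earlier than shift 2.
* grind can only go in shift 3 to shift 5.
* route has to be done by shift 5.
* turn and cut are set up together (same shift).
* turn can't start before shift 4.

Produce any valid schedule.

grind in shift 3, bore in shift 1, route in shift 1, turn in shift 4, cut in shift 4, mill in shift 2

Checking: turn = cut = shift 4; route=shift 1 in [shift 1,shift 5]; grind=shift 3 in [shift 3,shift 5]; turn=shift 4 in [shift 4,shift 6]; bore=shift 1 in [shift 1,shift 1]; mill=shift 2 in [shift 2,shift 6]; cut=shift 4 in [shift 4,shift 4]; max 2 per shift (cap 2).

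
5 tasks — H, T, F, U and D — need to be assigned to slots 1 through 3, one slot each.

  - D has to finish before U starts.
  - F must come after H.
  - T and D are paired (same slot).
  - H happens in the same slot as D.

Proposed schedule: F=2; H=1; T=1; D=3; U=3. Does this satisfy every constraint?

No. T and D are paired (same slot) is not satisfied.

H happens in the same slot as D — violated.
T and D are paired (same slot) — violated.
F must come after H — holds.
D has to finish before U starts — violated.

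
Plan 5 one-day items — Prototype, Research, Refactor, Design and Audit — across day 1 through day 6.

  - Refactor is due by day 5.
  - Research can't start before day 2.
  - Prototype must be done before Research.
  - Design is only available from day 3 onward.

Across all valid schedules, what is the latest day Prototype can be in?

day 5

Downstream work caps Prototype at day 5.
Prototype at day 5 is achievable: Design -> day 3; Audit -> day 1; Refactor -> day 1; Prototype -> day 5; Research -> day 6.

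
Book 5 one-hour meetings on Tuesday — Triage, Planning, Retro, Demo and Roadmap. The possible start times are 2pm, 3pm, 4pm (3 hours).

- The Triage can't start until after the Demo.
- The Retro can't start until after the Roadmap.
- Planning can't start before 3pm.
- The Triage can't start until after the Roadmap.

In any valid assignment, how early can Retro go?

3pm

Precedence pushes Retro to at least 3pm.
Retro at 3pm is achievable: Retro in 3pm; Demo in 2pm; Triage in 3pm; Planning in 3pm; Roadmap in 2pm.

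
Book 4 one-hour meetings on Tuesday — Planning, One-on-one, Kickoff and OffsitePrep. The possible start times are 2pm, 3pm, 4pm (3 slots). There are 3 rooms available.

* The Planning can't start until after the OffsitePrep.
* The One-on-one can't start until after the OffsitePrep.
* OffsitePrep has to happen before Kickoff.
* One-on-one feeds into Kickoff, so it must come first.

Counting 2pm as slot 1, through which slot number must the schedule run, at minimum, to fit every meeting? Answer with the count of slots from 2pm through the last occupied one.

3 slots

The precedence chain requires at least 3 distinct slots.
With at most 3 per slot and 4 meetings, at least 2 slots are needed.
3 works (last occupied slot: 4pm): for example Planning in 3pm; OffsitePrep in 2pm; Kickoff in 4pm; One-on-one in 3pm.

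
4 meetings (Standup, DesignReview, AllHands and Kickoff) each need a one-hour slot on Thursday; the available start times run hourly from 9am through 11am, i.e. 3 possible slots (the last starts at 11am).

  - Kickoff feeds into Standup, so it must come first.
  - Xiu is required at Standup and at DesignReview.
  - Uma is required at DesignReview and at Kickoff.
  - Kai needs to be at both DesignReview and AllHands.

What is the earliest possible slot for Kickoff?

9am

Downstream work caps Kickoff at 10am.
Kickoff at 9am is achievable: Kickoff -> 9am, DesignReview -> 11am, AllHands -> 9am, Standup -> 10am.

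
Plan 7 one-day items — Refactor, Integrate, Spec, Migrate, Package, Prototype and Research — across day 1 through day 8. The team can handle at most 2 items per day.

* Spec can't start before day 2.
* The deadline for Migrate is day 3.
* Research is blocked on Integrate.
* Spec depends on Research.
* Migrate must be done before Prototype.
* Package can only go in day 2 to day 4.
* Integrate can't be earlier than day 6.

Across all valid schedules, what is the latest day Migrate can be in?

Migrate's own window allows nothing later than day 3.
Migrate at day 3 is achievable: Prototype -> day 4; Research -> day 7; Refactor -> day 1; Package -> day 2; Migrate -> day 3; Integrate -> day 6; Spec -> day 8.

day 3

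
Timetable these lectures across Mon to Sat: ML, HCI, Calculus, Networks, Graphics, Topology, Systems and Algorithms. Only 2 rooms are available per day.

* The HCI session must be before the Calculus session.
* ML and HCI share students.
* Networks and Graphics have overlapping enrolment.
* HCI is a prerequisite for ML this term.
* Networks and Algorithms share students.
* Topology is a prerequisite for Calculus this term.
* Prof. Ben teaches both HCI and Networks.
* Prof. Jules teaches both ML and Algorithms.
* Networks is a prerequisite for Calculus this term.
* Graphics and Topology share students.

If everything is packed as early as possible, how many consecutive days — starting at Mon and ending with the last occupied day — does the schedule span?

The precedence chain requires at least 2 distinct days.
With at most 2 per day and 8 lectures, at least 4 days are needed.
4 works (last occupied day: Thu): for example Topology in Mon; Algorithms in Thu; Calculus in Wed; Systems in Thu; Networks in Tue; Graphics in Wed; HCI in Mon; ML in Tue.

4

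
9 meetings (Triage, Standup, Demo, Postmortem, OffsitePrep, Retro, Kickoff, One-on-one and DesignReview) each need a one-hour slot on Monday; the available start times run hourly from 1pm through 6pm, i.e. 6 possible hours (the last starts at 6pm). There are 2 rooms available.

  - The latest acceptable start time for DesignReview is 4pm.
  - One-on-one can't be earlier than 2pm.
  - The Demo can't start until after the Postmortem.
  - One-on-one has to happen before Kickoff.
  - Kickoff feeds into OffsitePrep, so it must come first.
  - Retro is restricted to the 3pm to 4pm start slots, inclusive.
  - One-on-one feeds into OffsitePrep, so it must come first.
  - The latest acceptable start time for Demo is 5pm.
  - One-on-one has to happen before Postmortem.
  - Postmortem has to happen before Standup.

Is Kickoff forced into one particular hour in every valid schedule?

No

Kickoff can be 3pm (e.g. Standup in 5pm; Postmortem in 4pm; Retro in 3pm; OffsitePrep in 4pm; Kickoff in 3pm; Triage in 1pm; One-on-one in 2pm; DesignReview in 1pm; Demo in 5pm) or 4pm (e.g. Postmortem in 3pm; Retro in 3pm; OffsitePrep in 5pm; One-on-one in 2pm; Kickoff in 4pm; Standup in 5pm; Demo in 4pm; DesignReview in 1pm; Triage in 1pm).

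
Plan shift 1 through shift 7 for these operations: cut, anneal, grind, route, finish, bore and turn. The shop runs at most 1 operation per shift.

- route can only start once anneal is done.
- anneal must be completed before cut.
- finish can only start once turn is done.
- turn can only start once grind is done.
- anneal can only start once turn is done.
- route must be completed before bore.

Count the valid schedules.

15

Splitting on cut: it can be shift 4 (3), shift 5 (4), shift 6 (4), shift 7 (4). Listing each branch's schedules as (anneal, grind, route, finish, bore, turn) by shift number:
cut=shift 4: (3,1,5,6,7,2) (3,1,5,7,6,2) (3,1,6,5,7,2) — 3.
cut=shift 5: (3,1,4,6,7,2) (3,1,4,7,6,2) (3,1,6,4,7,2) (4,1,6,3,7,2) — 4.
cut=shift 6: (3,1,4,5,7,2) (3,1,4,7,5,2) (3,1,5,4,7,2) (4,1,5,3,7,2) — 4.
cut=shift 7: (3,1,4,5,6,2) (3,1,4,6,5,2) (3,1,5,4,6,2) (4,1,5,3,6,2) — 4.
Summing: 3 + 4 + 4 + 4 = 15.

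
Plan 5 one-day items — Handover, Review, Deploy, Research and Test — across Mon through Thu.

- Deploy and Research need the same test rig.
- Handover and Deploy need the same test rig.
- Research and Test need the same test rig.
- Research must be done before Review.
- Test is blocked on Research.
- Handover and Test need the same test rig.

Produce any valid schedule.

Research=Mon; Deploy=Tue; Test=Tue; Review=Tue; Handover=Mon

Checking: Research(Mon) before Review(Tue); Research(Mon) before Test(Tue); Handover(Mon) != Test(Tue); Handover(Mon) != Deploy(Tue); Research(Mon) != Test(Tue); Deploy(Tue) != Research(Mon).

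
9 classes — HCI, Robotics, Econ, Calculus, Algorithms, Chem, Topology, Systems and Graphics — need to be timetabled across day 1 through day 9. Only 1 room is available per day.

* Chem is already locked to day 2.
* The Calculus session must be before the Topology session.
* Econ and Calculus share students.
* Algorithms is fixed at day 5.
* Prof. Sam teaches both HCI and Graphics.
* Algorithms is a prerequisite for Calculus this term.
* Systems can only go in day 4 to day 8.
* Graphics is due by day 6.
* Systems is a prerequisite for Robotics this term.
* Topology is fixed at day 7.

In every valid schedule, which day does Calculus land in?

day 6

Algorithms is fixed at day 5 and must come before Calculus, so Calculus is at least day 6.
Topology is fixed at day 7 and must come after Calculus, so Calculus is at most day 6.
So Calculus must be day 6.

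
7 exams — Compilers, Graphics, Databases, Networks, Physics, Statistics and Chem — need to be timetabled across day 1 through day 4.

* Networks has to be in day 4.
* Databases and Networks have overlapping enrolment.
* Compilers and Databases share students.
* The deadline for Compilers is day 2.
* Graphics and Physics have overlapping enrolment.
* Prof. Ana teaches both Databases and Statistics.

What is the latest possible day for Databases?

day 3

Databases at day 3 is achievable: Chem in day 1; Graphics in day 1; Compilers in day 1; Databases in day 3; Statistics in day 1; Physics in day 2; Networks in day 4.
Nothing later works — the conflict constraints rule out every day after day 3.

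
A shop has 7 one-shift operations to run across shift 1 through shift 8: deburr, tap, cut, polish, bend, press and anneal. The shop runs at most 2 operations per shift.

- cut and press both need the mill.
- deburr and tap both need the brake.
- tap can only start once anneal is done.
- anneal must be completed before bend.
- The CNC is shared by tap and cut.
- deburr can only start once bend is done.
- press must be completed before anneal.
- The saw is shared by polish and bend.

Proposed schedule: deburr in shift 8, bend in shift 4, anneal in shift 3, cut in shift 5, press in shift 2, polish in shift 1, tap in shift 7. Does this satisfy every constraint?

Valid

cut and press both need the mill — holds.
press must be completed before anneal — holds.
The CNC is shared by tap and cut — holds.
tap can only start once anneal is done — holds.
deburr and tap both need the brake — holds.
anneal must be completed before bend — holds.
The saw is shared by polish and bend — holds.
deburr can only start once bend is done — holds.
The shop runs at most 2 operations per shift — holds.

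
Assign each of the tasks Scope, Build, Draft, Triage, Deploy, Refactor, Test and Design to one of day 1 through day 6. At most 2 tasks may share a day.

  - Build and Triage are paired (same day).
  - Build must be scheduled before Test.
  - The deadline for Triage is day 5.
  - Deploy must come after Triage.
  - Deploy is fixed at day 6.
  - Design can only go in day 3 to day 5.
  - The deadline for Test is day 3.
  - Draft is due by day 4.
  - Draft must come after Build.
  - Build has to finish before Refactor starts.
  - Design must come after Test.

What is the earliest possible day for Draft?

day 2

Precedence pushes Draft to at least day 2; Draft's own window allows nothing later than day 4.
Draft at day 2 is achievable: Design -> day 3; Deploy -> day 6; Scope -> day 4; Refactor -> day 3; Build -> day 1; Draft -> day 2; Triage -> day 1; Test -> day 2.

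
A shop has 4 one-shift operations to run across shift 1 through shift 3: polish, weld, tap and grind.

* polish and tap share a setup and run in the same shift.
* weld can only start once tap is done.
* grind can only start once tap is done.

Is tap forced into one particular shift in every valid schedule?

No

tap can be shift 1 (e.g. tap in shift 1, weld in shift 2, grind in shift 2, polish in shift 1) or shift 2 (e.g. weld in shift 3; grind in shift 3; polish in shift 2; tap in shift 2).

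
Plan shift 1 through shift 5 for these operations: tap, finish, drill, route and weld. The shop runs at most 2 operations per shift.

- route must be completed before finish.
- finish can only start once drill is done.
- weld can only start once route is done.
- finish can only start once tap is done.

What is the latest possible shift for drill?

shift 4

Downstream work caps drill at shift 4.
drill at shift 4 is achievable: drill -> shift 4; route -> shift 1; weld -> shift 2; tap -> shift 1; finish -> shift 5.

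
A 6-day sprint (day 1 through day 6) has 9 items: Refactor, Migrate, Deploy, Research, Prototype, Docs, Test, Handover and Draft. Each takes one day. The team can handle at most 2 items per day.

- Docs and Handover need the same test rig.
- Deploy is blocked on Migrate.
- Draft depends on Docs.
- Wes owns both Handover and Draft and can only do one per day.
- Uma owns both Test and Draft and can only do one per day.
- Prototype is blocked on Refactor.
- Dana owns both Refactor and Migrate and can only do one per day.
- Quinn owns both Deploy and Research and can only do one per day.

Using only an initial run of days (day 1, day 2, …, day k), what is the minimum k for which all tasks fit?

The precedence chain requires at least 2 distinct days.
With at most 2 per day and 9 tasks, at least 5 days are needed.
5 works (last occupied day: day 5): for example Test -> day 4, Research -> day 4, Docs -> day 1, Handover -> day 5, Refactor -> day 1, Draft -> day 3, Migrate -> day 2, Deploy -> day 3, Prototype -> day 2.

5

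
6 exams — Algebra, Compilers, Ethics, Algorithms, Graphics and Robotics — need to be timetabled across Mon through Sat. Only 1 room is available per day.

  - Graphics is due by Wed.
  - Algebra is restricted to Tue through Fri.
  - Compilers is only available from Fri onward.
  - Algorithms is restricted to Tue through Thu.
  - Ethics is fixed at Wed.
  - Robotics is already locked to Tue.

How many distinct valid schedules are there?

1

Enumerating: Algorithms=Thu; Graphics=Mon; Ethics=Wed; Robotics=Tue; Algebra=Fri; Compilers=Sat.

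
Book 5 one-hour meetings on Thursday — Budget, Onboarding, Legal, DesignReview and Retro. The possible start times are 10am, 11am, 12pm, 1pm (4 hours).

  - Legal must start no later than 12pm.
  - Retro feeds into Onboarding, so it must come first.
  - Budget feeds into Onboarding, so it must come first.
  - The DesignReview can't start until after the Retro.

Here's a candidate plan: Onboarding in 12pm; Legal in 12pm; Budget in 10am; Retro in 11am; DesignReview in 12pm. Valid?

Yes

Retro feeds into Onboarding, so it must come first — holds.
Legal must start no later than 12pm — holds.
The DesignReview can't start until after the Retro — holds.
Budget feeds into Onboarding, so it must come first — holds.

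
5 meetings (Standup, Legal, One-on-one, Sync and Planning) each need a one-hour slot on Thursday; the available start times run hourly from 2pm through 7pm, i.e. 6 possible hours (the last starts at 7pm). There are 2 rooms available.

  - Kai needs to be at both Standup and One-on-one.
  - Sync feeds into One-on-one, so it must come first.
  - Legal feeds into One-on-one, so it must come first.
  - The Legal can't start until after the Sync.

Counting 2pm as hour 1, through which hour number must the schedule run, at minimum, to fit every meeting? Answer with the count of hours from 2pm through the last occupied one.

3

The precedence chain requires at least 3 distinct hours.
With at most 2 per hour and 5 meetings, at least 3 hours are needed.
3 works (last occupied hour: 4pm): for example Legal in 3pm; Standup in 2pm; One-on-one in 4pm; Sync in 2pm; Planning in 3pm.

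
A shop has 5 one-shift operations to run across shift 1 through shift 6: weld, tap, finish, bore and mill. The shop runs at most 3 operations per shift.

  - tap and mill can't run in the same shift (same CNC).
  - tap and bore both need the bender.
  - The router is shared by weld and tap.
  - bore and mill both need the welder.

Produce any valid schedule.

tap=shift 2, mill=shift 3, finish=shift 1, bore=shift 1, weld=shift 1

Checking: tap(shift 2) != bore(shift 1); tap(shift 2) != mill(shift 3); weld(shift 1) != tap(shift 2); bore(shift 1) != mill(shift 3); max 3 per shift (cap 3).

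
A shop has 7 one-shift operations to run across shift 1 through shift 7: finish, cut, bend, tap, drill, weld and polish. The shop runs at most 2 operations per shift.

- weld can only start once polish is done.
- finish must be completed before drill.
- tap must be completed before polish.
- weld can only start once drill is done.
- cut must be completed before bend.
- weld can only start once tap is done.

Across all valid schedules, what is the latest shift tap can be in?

shift 5

Downstream work caps tap at shift 5.
tap at shift 5 is achievable: finish in shift 1; weld in shift 7; bend in shift 2; tap in shift 5; cut in shift 1; drill in shift 2; polish in shift 6.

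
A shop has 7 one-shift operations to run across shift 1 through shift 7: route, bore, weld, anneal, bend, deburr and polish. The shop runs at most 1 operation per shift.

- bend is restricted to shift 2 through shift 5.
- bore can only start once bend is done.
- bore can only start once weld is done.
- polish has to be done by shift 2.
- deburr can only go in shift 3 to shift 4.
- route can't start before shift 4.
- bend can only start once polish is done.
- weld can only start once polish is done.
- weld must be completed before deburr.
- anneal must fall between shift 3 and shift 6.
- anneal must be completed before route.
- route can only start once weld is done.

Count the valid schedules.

13

Splitting on route: it can be shift 6 (5), shift 7 (8). Listing each branch's schedules as (bore, weld, anneal, bend, deburr, polish) by shift number:
route=shift 6: (7,2,3,5,4,1) (7,2,4,5,3,1) (7,2,5,3,4,1) (7,2,5,4,3,1) (7,3,5,2,4,1) — 5.
route=shift 7: (5,2,6,3,4,1) (5,2,6,4,3,1) (5,3,6,2,4,1) (6,2,3,5,4,1) (6,2,4,5,3,1) (6,2,5,3,4,1) (6,2,5,4,3,1) (6,3,5,2,4,1) — 8.
Summing: 5 + 8 = 13.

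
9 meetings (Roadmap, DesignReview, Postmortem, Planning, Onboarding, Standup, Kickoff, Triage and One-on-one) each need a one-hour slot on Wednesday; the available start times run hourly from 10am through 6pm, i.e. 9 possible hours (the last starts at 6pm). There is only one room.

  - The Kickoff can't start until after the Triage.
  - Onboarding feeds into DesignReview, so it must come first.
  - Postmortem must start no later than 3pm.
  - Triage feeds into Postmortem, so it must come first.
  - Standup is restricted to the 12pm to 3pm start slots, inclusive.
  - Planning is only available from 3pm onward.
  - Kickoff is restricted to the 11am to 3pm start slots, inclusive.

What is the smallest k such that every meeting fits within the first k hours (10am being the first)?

The precedence chain requires at least 2 distinct hours.
With at most 1 per hour and 9 meetings, at least 9 hours are needed.
Planning can't be placed before 3pm — that is hour 6 counting from 10am — so the schedule must run through at least 6 hours.
9 works (last occupied hour: 6pm): for example Standup -> 12pm, Planning -> 3pm, Postmortem -> 1pm, Onboarding -> 2pm, DesignReview -> 4pm, Triage -> 10am, Roadmap -> 5pm, One-on-one -> 6pm, Kickoff -> 11am.

9 hours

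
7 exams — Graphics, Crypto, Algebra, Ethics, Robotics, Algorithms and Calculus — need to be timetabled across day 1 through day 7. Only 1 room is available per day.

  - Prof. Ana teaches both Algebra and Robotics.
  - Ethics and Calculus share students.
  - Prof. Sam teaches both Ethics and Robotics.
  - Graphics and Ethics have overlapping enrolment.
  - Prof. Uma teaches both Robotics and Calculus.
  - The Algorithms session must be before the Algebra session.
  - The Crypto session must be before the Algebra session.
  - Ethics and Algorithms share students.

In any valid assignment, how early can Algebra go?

Precedence pushes Algebra to at least day 2.
Algebra at day 3 is achievable: Algorithms -> day 2; Algebra -> day 3; Crypto -> day 1; Graphics -> day 4; Robotics -> day 6; Calculus -> day 7; Ethics -> day 5.
Nothing earlier works — the conflict and capacity constraints rule out every day before day 3.

day 3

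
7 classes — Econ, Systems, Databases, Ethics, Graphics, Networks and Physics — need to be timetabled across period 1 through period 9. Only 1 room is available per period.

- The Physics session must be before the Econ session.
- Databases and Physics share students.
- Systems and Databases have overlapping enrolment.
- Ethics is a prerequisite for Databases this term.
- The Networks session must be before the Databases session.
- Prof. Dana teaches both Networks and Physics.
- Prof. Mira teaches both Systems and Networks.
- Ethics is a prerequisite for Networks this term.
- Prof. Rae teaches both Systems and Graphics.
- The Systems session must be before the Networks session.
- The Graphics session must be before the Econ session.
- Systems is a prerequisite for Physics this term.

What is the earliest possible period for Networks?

Precedence pushes Networks to at least period 2; downstream work caps Networks at period 8.
Networks at period 3 is achievable: Graphics in period 5, Networks in period 3, Systems in period 1, Physics in period 4, Ethics in period 2, Econ in period 6, Databases in period 7.
Nothing earlier works — the conflict and capacity constraints rule out every period before period 3.

period 3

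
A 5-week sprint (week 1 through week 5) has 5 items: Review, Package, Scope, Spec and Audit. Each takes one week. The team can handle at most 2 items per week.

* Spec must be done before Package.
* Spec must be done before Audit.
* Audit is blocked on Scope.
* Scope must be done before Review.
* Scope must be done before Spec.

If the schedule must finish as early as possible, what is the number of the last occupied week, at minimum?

The precedence chain requires at least 3 distinct weeks.
With at most 2 per week and 5 work items, at least 3 weeks are needed.
3 works (last occupied week: week 3): for example Audit in week 3, Spec in week 2, Scope in week 1, Review in week 2, Package in week 3.

3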